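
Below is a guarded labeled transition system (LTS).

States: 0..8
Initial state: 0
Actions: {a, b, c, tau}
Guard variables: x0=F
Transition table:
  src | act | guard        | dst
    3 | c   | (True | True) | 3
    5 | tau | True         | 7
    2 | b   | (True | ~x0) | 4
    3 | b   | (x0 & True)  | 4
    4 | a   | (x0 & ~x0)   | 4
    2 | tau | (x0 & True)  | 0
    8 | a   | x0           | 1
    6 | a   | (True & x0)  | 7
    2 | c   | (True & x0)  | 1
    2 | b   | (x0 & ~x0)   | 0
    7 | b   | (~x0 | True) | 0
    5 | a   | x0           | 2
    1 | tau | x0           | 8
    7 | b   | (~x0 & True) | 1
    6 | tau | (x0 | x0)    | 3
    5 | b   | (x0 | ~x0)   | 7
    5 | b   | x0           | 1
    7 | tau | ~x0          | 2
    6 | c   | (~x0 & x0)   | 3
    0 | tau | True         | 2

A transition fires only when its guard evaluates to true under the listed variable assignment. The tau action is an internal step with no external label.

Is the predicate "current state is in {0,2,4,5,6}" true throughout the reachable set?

Answer: INVARIANT HOLDS

Analysis:
Allowed set {0,2,4,5,6}
Reach set: {0,2,4}
  0: ✓
  2: ✓
  4: ✓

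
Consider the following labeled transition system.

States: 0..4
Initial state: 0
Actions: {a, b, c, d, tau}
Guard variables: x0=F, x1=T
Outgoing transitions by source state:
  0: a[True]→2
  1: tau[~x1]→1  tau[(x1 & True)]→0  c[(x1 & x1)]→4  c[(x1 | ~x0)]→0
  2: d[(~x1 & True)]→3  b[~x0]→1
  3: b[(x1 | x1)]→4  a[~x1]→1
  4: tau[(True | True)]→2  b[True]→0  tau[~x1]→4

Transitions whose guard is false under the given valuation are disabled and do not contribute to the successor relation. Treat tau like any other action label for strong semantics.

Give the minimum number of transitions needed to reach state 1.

Breadth-first toward 1:
  L0 = {0}
  L1 = {2}
  L2 = {1}
1 enters at depth 2; path a·b

Answer: 2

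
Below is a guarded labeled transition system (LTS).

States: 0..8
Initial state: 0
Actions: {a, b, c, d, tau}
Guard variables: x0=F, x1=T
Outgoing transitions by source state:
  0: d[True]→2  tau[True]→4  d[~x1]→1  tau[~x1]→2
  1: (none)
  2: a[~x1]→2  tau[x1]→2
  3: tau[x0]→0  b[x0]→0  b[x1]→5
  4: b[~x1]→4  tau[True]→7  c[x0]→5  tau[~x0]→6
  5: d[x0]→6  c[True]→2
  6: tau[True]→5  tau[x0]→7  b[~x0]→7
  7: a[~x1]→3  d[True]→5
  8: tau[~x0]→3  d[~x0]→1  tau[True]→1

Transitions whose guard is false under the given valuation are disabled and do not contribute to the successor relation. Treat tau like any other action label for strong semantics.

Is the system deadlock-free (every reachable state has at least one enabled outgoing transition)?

Answer: DEADLOCK-FREE

Working:
Reachable = {0,2,4,5,6,7}
  0: d→2  tau→4  [2 exit(s)]
  2: tau→2  [1 exit(s)]
  4: tau→6  tau→7  [2 exit(s)]
  5: c→2  [1 exit(s)]
  6: b→7  tau→5  [2 exit(s)]
  7: d→5  [1 exit(s)]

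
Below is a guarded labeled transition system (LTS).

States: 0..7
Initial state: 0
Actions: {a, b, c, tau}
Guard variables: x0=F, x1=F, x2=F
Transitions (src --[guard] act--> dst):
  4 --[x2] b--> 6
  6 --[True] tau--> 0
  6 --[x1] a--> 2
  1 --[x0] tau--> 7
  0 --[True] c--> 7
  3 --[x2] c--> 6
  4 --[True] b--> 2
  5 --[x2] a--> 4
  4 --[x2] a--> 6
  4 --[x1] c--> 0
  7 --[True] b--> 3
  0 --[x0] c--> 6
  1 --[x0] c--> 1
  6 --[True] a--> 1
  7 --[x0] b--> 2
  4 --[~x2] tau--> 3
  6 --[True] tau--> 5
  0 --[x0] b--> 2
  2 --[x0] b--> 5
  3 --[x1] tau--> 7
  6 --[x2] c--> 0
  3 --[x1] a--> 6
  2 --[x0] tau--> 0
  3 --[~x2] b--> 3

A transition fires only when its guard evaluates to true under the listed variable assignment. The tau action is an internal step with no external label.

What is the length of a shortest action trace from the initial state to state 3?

Answer: 2

Trace:
Layered search for 3:
  L0 = {0}
  L1 = {7}
  L2 = {3}
depth(3)=2, e.g. c·b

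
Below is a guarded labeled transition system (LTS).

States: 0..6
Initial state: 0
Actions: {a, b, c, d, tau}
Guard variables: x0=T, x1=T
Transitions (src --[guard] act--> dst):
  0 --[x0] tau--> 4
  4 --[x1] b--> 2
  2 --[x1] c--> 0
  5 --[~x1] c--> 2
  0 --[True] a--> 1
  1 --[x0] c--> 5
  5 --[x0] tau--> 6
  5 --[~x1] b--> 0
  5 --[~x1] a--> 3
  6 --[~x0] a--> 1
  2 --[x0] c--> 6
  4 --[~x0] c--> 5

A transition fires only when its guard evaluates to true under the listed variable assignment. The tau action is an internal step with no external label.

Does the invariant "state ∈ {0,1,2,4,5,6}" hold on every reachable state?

Allowed set {0,1,2,4,5,6}
R = {0,1,2,4,5,6}
  0: safe
  1: safe
  2: safe
  4: safe
  5: safe
  6: safe

Answer: INVARIANT HOLDS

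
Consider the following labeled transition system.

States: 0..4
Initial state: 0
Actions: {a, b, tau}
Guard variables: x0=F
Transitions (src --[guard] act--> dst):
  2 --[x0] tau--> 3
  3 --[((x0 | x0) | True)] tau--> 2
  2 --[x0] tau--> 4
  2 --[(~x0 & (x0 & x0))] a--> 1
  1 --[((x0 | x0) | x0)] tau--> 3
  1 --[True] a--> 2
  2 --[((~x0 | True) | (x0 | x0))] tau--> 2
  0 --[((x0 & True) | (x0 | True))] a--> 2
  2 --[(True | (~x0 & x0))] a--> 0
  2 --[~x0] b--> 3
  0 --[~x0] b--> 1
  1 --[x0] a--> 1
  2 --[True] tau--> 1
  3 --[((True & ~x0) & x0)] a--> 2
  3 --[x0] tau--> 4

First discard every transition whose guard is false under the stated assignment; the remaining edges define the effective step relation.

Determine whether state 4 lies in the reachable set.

Answer: UNREACHABLE

Analysis:
After dropping false guards: 8 live edges.
Layer 0: {0}
Layer 1: {1,2}  now seen {0,1,2}
Layer 2: {3}  now seen {0,1,2,3}
Reach set: {0,1,2,3}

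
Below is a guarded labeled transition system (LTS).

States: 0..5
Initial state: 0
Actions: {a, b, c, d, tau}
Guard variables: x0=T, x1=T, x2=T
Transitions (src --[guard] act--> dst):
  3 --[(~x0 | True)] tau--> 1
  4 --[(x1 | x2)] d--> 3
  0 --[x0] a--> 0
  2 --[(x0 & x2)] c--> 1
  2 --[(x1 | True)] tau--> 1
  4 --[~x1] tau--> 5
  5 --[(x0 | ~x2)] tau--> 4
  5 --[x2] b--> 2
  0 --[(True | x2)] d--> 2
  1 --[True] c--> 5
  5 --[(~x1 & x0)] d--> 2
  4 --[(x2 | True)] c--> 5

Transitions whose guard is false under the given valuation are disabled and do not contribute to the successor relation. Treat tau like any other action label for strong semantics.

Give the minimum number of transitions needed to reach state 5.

Answer: 3

Trace:
Layered search for 5:
  depth 0: {0}
  depth 1: {2}
  depth 2: {1}
  depth 3: {5}
5 enters at depth 3; path d·c·c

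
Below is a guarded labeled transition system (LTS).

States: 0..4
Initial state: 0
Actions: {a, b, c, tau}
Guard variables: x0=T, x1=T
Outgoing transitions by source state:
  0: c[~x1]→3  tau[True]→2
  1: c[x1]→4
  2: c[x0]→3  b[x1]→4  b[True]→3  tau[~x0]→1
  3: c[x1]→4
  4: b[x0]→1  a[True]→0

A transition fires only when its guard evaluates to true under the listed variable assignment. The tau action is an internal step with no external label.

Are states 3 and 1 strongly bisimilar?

Refine partition for ~:
  P[0] = {{0,1,2,3,4}}
  P[1] = {{0},{1,3},{2},{4}}
Fixed point at round 2; 4 class(es).
[3]={1,3}  [1]={1,3}

Answer: BISIMILAR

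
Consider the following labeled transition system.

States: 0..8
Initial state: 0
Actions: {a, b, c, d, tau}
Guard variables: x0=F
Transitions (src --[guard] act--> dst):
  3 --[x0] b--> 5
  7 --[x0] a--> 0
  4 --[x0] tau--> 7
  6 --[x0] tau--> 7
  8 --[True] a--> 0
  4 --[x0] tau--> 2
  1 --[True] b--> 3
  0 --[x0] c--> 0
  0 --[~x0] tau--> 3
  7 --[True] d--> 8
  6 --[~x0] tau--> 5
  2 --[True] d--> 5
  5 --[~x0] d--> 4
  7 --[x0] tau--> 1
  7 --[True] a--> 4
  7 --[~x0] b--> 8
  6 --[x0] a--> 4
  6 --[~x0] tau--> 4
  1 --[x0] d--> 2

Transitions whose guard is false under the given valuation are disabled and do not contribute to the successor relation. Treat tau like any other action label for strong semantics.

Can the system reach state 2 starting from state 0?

10 transition(s) survive guard evaluation.
L0 = {0}
L1 = {3}  cumulative {0,3}
R = {0,3}

Answer: UNREACHABLE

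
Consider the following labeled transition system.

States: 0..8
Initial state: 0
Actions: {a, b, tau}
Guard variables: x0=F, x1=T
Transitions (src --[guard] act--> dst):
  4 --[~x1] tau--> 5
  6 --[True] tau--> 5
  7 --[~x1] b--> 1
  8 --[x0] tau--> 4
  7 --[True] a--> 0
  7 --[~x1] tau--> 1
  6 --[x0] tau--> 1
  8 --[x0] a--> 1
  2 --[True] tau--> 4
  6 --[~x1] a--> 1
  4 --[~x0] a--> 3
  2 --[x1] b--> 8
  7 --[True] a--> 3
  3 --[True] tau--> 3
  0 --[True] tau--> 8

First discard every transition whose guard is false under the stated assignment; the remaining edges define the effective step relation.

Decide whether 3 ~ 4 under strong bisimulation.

Answer: NOT BISIMILAR

Analysis:
Refine partition for ~:
  P[0] = {{0,1,2,3,4,5,6,7,8}}
  P[1] = {{0,3,6},{1,5,8},{2},{4,7}}
  P[2] = {{0,6},{1,5,8},{2},{3},{4,7}}
  P[3] = {{0,6},{1,5,8},{2},{3},{4},{7}}
6 equivalence class(es) (converged in 4)
[3]={3}  [4]={4}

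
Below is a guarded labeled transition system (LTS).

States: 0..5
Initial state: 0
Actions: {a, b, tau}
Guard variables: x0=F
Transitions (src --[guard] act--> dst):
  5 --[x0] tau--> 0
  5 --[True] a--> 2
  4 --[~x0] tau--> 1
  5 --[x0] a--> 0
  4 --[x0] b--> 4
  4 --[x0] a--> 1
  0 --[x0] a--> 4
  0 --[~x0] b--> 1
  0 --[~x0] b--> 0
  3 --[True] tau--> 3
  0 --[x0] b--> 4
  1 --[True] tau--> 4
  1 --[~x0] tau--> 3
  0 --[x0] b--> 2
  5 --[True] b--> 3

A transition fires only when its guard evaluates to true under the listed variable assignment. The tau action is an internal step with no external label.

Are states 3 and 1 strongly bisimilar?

Refine partition for ~:
  round 0: {{0,1,2,3,4,5}}
  round 1: {{0},{1,3,4},{2},{5}}
4 equivalence class(es) (converged in 2)
3∈{1,3,4}, 1∈{1,3,4}

Answer: BISIMILAR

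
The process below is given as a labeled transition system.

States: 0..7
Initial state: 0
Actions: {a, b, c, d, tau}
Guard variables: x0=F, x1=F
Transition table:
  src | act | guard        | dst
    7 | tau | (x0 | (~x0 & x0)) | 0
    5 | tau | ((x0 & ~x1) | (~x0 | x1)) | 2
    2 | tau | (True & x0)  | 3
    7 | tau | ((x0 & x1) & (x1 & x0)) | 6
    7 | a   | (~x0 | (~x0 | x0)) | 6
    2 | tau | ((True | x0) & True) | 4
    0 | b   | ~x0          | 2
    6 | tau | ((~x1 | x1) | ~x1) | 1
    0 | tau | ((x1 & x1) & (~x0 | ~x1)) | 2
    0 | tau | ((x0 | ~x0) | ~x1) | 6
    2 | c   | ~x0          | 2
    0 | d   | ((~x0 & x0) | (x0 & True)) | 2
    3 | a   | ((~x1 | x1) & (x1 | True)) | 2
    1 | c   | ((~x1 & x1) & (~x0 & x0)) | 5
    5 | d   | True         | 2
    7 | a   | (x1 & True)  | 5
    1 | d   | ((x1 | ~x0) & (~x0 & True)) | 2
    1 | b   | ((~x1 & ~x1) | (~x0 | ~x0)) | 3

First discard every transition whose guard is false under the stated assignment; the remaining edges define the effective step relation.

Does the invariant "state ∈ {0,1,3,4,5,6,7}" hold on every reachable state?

Answer: INVARIANT VIOLATED at state 2

Analysis:
Allowed set {0,1,3,4,5,6,7}
Reach set: {0,1,2,3,4,6}
  0: safe
  1: safe
  2: outside
  3: safe
  4: safe
  6: safe
witness against invariant: b → 2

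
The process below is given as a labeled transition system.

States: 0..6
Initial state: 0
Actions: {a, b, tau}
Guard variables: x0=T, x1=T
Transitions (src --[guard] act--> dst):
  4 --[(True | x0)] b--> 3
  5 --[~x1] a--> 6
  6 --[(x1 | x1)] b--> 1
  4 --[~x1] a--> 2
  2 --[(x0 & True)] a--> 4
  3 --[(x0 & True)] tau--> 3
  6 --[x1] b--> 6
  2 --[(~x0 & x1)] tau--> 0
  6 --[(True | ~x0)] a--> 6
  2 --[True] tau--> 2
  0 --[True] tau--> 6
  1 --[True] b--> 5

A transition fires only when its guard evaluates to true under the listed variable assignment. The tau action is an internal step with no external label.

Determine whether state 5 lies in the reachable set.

Guard filter leaves 9 enabled edge(s).
Layer 0: {0}
Layer 1: {6}  total {0,6}
Layer 2: {1}  total {0,1,6}
Layer 3: {5}  total {0,1,5,6}
R = {0,1,5,6}
trace reaching 5: tau·b·b

Answer: REACHABLE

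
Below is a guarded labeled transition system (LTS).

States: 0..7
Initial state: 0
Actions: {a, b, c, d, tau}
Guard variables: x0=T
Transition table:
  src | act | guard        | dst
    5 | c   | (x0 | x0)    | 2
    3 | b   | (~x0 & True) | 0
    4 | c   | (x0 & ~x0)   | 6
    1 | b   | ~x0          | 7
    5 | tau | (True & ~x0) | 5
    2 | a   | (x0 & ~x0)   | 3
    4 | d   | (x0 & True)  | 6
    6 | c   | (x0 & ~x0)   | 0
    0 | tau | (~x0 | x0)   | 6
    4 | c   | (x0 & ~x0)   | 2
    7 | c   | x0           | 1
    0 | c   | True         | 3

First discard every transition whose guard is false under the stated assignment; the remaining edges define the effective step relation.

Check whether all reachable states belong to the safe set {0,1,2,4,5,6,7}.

Allowed set {0,1,2,4,5,6,7}
R = {0,3,6}
  0: safe
  3: ✗ unsafe
  6: safe
counterexample path to 3: c

Answer: INVARIANT VIOLATED at state 3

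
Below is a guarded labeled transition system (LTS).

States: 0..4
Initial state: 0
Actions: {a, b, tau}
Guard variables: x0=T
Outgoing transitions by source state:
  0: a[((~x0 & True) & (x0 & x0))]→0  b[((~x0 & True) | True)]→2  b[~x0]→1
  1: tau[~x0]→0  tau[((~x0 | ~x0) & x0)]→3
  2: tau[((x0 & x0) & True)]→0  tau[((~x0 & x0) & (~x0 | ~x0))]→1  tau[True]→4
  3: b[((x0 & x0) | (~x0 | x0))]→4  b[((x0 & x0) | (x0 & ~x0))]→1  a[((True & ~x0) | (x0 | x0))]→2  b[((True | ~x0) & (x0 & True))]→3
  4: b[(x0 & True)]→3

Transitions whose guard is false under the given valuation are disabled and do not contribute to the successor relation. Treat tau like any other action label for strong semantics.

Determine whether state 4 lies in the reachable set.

Answer: REACHABLE

Trace:
Guard filter leaves 8 enabled edge(s).
depth 0: {0}
depth 1: {2}  total {0,2}
depth 2: {4}  total {0,2,4}
depth 3: {3}  total {0,2,3,4}
depth 4: {1}  total {0,1,2,3,4}
R = {0,1,2,3,4}
witness 4: b·tau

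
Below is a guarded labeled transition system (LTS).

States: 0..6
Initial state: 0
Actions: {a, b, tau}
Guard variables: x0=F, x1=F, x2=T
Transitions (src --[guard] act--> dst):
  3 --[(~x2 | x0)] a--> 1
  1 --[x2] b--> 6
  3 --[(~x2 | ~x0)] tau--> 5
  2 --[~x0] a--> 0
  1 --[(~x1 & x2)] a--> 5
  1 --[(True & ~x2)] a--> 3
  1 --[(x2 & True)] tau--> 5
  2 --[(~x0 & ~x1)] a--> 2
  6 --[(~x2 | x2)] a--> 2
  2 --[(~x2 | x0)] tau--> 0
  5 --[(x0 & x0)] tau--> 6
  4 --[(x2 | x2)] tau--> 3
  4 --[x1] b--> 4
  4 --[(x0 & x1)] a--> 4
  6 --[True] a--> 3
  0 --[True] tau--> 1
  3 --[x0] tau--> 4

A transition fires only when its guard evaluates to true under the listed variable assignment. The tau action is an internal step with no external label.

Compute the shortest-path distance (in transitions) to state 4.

BFS to 4:
  L0 = {0}
  L1 = {1}
  L2 = {5,6}
  L3 = {2,3}
4 never appears.

Answer: UNREACHABLE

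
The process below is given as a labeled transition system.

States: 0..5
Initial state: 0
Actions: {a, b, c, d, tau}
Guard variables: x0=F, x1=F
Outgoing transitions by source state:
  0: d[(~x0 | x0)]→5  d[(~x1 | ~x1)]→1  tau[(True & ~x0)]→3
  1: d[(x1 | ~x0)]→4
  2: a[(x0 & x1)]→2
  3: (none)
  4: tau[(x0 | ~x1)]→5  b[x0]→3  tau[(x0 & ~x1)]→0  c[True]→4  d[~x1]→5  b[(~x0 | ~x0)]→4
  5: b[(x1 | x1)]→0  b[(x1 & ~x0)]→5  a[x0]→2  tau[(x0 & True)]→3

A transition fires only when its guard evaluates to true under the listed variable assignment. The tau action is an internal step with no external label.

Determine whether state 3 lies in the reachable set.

8 transition(s) survive guard evaluation.
depth 0: {0}
depth 1: {1,3,5}  total {0,1,3,5}
depth 2: {4}  total {0,1,3,4,5}
R = {0,1,3,4,5}
Path to 3: tau

Answer: REACHABLE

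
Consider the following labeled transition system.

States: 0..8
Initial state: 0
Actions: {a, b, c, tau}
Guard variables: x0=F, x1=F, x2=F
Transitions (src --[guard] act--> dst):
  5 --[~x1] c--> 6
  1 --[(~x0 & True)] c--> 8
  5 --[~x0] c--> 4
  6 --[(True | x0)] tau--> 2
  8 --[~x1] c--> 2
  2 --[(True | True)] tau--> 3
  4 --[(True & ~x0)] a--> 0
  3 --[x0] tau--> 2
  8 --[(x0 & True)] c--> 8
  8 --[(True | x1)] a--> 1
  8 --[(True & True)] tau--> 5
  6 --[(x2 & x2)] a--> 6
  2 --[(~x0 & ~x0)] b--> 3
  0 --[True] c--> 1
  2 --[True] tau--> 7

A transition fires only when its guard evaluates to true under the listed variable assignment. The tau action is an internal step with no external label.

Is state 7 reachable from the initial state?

Answer: REACHABLE

Working:
After dropping false guards: 12 live edges.
depth 0: {0}
depth 1: {1}  now seen {0,1}
depth 2: {8}  now seen {0,1,8}
depth 3: {2,5}  now seen {0,1,2,5,8}
depth 4: {3,4,6,7}  now seen {0,1,2,3,4,5,6,7,8}
Reachable = {0,1,2,3,4,5,6,7,8}
trace reaching 7: c·c·c·tau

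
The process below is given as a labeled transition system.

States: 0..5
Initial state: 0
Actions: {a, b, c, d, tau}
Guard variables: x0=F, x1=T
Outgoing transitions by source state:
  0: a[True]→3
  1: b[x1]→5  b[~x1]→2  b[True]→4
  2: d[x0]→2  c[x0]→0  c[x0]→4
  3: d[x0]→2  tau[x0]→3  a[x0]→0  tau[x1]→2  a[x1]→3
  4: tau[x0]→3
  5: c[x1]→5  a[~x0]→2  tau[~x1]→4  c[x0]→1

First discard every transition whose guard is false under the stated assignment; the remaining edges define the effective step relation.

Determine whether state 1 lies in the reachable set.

Answer: UNREACHABLE

Working:
After dropping false guards: 7 live edges.
L0 = {0}
L1 = {3}  now seen {0,3}
L2 = {2}  now seen {0,2,3}
Reachable = {0,2,3}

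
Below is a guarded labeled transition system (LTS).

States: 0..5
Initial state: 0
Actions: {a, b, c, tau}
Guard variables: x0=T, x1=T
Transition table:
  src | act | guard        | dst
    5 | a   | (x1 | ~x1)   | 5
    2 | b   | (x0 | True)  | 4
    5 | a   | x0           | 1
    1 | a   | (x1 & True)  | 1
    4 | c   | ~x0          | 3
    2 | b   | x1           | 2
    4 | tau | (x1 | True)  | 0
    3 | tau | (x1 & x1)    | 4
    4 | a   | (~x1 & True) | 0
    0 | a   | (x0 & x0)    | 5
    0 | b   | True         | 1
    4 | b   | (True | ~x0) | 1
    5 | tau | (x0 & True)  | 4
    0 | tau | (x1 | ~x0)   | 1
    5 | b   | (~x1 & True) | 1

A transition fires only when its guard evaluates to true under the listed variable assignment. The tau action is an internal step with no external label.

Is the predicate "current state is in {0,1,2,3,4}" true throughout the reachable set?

Inv-set: {0,1,2,3,4}
Reachable = {0,1,4,5}
  0: ok
  1: ok
  4: ok
  5: ✗ unsafe
witness against invariant: a → 5

Answer: INVARIANT VIOLATED at state 5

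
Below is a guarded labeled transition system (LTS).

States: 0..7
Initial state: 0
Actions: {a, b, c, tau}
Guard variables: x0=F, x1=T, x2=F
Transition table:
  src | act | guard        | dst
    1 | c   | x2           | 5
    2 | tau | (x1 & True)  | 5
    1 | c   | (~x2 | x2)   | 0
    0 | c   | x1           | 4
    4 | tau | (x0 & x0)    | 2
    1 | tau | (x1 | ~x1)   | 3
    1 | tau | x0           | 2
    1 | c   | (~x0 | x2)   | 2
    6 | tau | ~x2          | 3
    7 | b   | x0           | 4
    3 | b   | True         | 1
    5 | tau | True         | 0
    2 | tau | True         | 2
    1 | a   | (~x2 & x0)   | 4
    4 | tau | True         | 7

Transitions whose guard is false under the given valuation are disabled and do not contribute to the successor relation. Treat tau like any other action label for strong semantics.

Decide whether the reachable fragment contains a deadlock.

Answer: DEADLOCK at state 7

Working:
Reach set: {0,4,7}
  0: c→4  [deg 1]
  4: tau→7  [deg 1]
  7: ∅  [deadlock]
trace reaching 7: c·tau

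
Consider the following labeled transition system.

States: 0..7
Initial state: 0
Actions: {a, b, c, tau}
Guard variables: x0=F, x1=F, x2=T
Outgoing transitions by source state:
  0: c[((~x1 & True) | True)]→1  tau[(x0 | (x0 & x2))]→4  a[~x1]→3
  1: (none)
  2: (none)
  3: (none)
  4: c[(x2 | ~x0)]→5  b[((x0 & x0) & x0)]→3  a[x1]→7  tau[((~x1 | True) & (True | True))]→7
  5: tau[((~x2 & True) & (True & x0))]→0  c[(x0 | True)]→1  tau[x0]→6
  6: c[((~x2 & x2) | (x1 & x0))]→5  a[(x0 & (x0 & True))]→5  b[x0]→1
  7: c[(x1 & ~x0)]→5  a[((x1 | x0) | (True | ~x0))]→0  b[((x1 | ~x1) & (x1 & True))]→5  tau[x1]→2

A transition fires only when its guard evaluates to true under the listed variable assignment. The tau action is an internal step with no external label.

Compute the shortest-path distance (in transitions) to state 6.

Breadth-first toward 6:
  L0 = {0}
  L1 = {1,3}
6 never appears.

Answer: UNREACHABLE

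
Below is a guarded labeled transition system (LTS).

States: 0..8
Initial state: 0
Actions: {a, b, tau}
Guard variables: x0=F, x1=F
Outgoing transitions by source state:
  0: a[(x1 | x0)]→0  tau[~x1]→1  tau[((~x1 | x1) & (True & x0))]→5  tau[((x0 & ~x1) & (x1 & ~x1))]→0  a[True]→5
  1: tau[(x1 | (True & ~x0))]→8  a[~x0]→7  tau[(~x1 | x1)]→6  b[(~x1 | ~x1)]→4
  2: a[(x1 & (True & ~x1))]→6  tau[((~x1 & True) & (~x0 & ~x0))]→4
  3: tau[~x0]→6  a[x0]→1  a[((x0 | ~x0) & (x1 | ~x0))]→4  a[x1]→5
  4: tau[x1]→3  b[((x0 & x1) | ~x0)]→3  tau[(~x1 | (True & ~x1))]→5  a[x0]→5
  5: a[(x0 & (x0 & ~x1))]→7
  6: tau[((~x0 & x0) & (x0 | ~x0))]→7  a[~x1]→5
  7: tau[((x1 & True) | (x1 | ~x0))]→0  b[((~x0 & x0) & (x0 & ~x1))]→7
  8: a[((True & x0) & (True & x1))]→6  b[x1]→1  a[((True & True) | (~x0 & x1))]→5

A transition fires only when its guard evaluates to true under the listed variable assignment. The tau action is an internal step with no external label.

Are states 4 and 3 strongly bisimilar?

Refine partition for ~:
  P[0] = {{0,1,2,3,4,5,6,7,8}}
  P[1] = {{0,3},{1},{2,7},{4},{5},{6,8}}
  P[2] = {{0},{1},{2},{3},{4},{5},{6,8},{7}}
Fixed point at round 3; 8 class(es).
4∈{4}, 3∈{3}

Answer: NOT BISIMILAR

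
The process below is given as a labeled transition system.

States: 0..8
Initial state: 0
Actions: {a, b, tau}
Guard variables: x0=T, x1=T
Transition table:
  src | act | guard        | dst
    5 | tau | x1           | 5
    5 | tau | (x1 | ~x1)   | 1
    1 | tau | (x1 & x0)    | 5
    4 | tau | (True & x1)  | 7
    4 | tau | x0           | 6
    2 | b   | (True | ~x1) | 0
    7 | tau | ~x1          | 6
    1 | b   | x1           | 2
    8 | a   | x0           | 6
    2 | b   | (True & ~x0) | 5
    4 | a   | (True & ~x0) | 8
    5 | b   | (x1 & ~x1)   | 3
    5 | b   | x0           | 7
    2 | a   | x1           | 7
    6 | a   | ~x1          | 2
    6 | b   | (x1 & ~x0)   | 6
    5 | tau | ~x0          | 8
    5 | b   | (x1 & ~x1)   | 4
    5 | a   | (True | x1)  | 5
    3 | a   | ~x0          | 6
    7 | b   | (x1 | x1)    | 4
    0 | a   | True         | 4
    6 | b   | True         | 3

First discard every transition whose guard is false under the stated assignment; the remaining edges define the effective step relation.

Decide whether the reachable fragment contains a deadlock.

Answer: DEADLOCK at state 3

Working:
Reach set: {0,3,4,6,7}
  0: a→4  [deg 1]
  3: ∅  [deadlock]
  4: tau→6  tau→7  [deg 2]
  6: b→3  [deg 1]
  7: b→4  [deg 1]
Path to 3: a·tau·b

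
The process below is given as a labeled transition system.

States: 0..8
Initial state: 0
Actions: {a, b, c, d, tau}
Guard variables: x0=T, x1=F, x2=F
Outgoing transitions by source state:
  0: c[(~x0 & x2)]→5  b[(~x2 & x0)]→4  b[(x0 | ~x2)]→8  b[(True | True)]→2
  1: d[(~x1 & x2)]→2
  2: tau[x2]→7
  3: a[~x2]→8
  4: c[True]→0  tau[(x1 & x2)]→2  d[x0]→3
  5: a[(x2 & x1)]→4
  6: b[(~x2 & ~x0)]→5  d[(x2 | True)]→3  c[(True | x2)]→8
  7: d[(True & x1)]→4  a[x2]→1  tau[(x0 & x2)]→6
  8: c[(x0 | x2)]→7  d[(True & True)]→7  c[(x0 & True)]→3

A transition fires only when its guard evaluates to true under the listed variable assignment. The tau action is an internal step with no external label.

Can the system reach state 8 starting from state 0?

Answer: REACHABLE

Working:
After dropping false guards: 11 live edges.
depth 0: {0}
depth 1: {2,4,8}  cumulative {0,2,4,8}
depth 2: {3,7}  cumulative {0,2,3,4,7,8}
Reach set: {0,2,3,4,7,8}
trace reaching 8: b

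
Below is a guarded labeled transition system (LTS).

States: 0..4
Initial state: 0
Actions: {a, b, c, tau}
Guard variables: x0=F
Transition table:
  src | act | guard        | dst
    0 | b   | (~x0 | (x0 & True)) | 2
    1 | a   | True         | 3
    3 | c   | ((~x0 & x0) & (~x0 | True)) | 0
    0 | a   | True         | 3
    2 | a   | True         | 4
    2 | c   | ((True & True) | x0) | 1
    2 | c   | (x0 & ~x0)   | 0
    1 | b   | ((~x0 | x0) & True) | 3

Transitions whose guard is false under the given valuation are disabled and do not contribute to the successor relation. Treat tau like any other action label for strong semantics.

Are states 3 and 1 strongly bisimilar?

Bisimulation quotient by refinement:
  P[0] = {{0,1,2,3,4}}
  P[1] = {{0,1},{2},{3,4}}
  P[2] = {{0},{1},{2},{3,4}}
Fixed point at round 3; 4 class(es).
[3]={3,4}  [1]={1}

Answer: NOT BISIMILAR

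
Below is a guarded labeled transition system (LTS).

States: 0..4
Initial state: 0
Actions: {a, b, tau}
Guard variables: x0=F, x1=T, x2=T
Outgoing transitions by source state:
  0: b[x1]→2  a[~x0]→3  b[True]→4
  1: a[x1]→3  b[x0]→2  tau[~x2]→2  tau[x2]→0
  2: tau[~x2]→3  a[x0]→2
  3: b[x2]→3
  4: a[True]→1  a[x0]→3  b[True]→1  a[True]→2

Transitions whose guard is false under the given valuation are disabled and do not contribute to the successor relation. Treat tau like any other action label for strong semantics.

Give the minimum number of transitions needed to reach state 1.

Answer: 2

Working:
Breadth-first toward 1:
  L0 = {0}
  L1 = {2,3,4}
  L2 = {1}
depth(1)=2, e.g. b·a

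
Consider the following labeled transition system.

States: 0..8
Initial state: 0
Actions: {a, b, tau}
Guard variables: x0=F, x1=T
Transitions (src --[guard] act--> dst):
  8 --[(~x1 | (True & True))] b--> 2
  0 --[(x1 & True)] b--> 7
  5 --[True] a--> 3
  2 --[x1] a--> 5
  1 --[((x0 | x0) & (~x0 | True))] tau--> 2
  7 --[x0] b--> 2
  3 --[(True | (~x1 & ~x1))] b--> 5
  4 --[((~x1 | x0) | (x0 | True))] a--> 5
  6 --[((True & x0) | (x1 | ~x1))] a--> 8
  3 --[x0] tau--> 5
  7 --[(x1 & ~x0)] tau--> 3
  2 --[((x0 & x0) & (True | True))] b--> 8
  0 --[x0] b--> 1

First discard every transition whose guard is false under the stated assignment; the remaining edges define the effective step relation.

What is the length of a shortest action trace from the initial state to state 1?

Layered search for 1:
  L0 = {0}
  L1 = {7}
  L2 = {3}
  L3 = {5}
1 never appears.

Answer: UNREACHABLE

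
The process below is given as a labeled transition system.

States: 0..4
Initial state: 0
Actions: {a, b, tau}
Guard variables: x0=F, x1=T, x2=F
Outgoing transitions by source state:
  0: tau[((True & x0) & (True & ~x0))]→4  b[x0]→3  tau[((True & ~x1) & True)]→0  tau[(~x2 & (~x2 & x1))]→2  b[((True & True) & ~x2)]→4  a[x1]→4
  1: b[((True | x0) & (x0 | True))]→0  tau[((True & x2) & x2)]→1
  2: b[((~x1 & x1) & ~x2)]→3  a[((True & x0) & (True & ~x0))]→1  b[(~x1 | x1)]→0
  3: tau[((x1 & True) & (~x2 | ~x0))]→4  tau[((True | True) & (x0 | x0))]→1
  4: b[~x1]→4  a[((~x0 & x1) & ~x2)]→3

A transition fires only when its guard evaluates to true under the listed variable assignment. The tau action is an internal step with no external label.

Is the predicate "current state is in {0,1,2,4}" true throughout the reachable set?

Inv-set: {0,1,2,4}
Reachable = {0,2,3,4}
  0: safe
  2: safe
  3: outside
  4: safe
witness against invariant: b·a → 3

Answer: INVARIANT VIOLATED at state 3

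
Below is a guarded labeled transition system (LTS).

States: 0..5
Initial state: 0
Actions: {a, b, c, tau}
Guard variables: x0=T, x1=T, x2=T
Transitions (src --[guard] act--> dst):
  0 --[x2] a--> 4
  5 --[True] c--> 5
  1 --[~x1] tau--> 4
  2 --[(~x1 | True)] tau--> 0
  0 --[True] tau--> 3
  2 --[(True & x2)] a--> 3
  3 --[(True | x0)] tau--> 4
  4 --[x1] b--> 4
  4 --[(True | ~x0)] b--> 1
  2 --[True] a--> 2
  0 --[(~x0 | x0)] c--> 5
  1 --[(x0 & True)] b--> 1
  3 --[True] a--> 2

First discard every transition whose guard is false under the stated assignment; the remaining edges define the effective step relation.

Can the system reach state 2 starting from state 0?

Answer: REACHABLE

Working:
Guard filter leaves 12 enabled edge(s).
Layer 0: {0}
Layer 1: {3,4,5}  now seen {0,3,4,5}
Layer 2: {1,2}  now seen {0,1,2,3,4,5}
Reach set: {0,1,2,3,4,5}
trace reaching 2: tau·a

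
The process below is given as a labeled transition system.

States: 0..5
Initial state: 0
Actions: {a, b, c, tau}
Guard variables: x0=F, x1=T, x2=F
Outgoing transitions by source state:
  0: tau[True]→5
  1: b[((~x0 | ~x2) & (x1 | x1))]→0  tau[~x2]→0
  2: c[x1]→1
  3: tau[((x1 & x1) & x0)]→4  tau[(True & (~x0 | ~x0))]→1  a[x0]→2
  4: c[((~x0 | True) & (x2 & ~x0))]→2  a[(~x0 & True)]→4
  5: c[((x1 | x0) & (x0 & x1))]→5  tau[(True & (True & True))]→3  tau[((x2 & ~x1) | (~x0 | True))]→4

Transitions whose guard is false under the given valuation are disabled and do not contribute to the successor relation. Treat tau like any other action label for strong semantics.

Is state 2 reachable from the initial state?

8 transition(s) survive guard evaluation.
Layer 0: {0}
Layer 1: {5}  now seen {0,5}
Layer 2: {3,4}  now seen {0,3,4,5}
Layer 3: {1}  now seen {0,1,3,4,5}
R = {0,1,3,4,5}

Answer: UNREACHABLE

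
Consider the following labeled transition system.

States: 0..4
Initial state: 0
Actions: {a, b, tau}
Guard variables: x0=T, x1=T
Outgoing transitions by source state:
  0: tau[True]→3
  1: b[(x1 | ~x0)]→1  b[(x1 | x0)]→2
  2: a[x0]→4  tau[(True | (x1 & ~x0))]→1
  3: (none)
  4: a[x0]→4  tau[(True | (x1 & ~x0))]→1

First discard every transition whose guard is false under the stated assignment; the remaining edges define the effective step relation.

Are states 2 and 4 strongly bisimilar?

Bisimulation quotient by refinement:
  round 0: {{0,1,2,3,4}}
  round 1: {{0},{1},{2,4},{3}}
4 equivalence class(es) (converged in 2)
2∈{2,4}, 4∈{2,4}

Answer: BISIMILAR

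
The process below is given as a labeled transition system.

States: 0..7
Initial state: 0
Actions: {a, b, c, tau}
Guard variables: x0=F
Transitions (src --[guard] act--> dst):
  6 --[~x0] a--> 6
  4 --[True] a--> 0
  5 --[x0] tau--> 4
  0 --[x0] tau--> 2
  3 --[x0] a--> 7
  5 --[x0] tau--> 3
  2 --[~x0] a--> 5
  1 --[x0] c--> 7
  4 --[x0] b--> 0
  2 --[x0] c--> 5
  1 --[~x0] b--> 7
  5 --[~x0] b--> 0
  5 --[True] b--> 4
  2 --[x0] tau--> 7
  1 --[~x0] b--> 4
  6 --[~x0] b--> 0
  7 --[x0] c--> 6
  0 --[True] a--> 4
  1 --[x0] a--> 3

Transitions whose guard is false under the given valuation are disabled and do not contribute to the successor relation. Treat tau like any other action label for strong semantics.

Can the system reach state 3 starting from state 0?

Answer: UNREACHABLE

Working:
9 transition(s) survive guard evaluation.
L0 = {0}
L1 = {4}  total {0,4}
Reach set: {0,4}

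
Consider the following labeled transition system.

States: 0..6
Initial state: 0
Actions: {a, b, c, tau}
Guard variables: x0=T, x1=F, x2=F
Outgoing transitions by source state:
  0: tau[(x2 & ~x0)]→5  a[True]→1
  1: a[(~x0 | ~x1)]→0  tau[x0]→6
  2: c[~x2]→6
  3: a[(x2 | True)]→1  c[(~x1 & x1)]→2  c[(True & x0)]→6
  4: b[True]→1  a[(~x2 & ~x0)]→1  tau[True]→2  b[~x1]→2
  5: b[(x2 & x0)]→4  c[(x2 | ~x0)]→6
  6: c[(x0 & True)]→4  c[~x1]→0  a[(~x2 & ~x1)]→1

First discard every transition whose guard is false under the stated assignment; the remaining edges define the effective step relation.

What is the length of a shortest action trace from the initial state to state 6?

Breadth-first toward 6:
  depth 0: {0}
  depth 1: {1}
  depth 2: {6}
6 enters at depth 2; path a·tau

Answer: 2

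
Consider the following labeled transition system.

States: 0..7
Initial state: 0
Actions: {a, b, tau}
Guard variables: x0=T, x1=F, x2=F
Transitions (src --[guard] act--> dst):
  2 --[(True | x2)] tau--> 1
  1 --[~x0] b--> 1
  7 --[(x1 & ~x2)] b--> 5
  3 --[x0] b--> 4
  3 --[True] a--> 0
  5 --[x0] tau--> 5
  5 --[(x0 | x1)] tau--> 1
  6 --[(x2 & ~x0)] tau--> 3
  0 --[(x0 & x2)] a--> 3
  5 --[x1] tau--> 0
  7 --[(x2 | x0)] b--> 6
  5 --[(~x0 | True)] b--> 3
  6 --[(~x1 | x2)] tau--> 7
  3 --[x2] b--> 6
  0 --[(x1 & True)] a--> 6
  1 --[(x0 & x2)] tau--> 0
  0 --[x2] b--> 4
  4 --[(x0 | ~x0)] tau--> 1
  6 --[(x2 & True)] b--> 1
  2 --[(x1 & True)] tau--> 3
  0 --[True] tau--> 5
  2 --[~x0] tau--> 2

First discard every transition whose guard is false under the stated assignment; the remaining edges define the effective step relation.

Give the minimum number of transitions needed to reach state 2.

BFS to 2:
  Layer 0: {0}
  Layer 1: {5}
  Layer 2: {1,3}
  Layer 3: {4}
2 never appears.

Answer: UNREACHABLE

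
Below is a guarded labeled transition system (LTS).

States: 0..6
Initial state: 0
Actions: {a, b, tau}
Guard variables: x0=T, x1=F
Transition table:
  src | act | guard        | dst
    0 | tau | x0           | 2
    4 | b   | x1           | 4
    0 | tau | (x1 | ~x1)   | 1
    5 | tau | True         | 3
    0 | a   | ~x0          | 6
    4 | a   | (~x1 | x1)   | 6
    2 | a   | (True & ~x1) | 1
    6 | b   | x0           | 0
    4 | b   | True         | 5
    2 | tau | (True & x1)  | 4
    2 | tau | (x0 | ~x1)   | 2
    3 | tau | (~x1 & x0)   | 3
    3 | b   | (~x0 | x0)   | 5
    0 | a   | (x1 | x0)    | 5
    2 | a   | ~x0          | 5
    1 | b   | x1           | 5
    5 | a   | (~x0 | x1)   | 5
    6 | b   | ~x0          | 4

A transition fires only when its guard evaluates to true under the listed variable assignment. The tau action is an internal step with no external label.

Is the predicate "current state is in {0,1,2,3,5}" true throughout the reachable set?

Safe = {0,1,2,3,5}
R = {0,1,2,3,5}
  0: safe
  1: safe
  2: safe
  3: safe
  5: safe

Answer: INVARIANT HOLDS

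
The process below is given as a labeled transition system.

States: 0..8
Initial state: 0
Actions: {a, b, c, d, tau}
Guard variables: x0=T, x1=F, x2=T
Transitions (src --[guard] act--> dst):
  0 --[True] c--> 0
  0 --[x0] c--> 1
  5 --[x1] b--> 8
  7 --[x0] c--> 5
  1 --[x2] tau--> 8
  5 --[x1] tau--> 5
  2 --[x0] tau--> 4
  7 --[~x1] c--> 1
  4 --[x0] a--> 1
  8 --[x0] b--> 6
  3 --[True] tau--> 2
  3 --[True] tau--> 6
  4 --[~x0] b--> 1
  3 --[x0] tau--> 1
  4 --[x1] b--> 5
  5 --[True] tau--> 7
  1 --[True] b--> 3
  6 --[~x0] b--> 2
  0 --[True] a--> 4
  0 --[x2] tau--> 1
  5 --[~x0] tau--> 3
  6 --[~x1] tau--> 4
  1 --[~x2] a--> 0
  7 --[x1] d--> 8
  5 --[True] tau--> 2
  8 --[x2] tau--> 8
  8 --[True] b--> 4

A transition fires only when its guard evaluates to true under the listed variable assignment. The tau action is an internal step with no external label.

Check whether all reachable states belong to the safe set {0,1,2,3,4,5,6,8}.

Answer: INVARIANT HOLDS

Analysis:
Allowed set {0,1,2,3,4,5,6,8}
Reach set: {0,1,2,3,4,6,8}
  0: safe
  1: safe
  2: safe
  3: safe
  4: safe
  6: safe
  8: safe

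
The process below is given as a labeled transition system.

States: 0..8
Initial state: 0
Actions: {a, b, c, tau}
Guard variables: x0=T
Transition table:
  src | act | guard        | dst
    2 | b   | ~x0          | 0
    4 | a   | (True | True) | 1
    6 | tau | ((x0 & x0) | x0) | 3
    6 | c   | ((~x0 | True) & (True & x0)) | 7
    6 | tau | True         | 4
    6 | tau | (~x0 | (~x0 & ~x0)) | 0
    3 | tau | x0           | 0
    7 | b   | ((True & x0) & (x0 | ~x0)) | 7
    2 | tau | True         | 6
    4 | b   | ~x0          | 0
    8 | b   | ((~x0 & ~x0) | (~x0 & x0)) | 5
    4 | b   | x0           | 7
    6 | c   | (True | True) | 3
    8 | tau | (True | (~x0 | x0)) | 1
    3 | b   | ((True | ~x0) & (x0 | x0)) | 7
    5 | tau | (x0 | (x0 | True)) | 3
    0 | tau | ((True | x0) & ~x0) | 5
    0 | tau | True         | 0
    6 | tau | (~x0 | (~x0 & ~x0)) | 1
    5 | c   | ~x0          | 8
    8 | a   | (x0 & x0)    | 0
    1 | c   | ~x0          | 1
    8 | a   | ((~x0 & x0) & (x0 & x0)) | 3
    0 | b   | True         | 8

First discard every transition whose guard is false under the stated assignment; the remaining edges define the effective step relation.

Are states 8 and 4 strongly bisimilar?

Answer: NOT BISIMILAR

Trace:
Bisimulation quotient by refinement:
  round 0: {{0,1,2,3,4,5,6,7,8}}
  round 1: {{0,3},{1},{2,5},{4},{6},{7},{8}}
  round 2: {{0},{1},{2},{3},{4},{5},{6},{7},{8}}
stable after 3 split(s): 9 block(s)
class of 8: {8}; class of 4: {4}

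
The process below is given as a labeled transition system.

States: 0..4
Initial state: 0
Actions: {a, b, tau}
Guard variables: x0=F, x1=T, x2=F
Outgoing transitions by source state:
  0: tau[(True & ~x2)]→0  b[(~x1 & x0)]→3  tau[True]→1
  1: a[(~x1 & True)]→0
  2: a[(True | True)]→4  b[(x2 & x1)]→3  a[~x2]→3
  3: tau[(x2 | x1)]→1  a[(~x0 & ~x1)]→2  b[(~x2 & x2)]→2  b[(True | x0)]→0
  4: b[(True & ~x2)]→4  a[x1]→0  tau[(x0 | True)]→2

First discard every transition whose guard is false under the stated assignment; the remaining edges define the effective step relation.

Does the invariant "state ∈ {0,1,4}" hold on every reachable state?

Safe = {0,1,4}
Reachable = {0,1}
  0: ✓
  1: ✓

Answer: INVARIANT HOLDS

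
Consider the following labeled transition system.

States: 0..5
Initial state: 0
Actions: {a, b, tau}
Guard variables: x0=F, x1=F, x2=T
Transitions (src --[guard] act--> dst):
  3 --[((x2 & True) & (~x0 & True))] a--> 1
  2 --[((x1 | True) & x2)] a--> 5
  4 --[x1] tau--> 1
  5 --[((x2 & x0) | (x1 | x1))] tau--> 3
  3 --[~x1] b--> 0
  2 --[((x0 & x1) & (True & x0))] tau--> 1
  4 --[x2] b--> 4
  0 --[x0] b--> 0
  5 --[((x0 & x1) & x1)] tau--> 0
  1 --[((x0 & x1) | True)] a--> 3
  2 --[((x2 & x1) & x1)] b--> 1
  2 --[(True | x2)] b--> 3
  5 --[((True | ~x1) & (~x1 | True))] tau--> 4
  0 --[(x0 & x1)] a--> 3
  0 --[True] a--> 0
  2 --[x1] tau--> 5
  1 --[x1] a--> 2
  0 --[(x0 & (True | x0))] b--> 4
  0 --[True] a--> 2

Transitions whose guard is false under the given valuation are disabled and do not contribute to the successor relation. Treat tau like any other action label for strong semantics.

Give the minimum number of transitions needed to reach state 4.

Answer: 3

Working:
BFS to 4:
  L0 = {0}
  L1 = {2}
  L2 = {3,5}
  L3 = {1,4}
depth(4)=3, e.g. a·a·tau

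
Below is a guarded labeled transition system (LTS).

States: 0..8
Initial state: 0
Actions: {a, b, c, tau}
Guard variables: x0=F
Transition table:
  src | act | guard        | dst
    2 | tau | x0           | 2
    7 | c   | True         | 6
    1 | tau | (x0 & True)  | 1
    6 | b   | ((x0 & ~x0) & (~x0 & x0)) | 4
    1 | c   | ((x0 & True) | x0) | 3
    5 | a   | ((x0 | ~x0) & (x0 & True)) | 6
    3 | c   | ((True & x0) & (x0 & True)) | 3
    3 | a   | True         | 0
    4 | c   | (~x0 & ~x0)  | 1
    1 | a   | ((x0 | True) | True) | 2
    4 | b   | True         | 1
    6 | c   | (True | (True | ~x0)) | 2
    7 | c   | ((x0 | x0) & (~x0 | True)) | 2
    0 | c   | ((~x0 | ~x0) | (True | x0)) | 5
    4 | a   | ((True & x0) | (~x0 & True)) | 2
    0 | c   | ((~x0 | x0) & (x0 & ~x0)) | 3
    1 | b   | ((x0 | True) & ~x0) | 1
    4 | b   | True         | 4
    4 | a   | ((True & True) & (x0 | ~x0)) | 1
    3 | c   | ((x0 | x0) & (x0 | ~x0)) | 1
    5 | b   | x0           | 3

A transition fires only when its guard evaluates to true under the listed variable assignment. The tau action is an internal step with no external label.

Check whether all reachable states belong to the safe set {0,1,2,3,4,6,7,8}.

Answer: INVARIANT VIOLATED at state 5

Trace:
Safe = {0,1,2,3,4,6,7,8}
R = {0,5}
  0: safe
  5: outside
witness against invariant: c → 5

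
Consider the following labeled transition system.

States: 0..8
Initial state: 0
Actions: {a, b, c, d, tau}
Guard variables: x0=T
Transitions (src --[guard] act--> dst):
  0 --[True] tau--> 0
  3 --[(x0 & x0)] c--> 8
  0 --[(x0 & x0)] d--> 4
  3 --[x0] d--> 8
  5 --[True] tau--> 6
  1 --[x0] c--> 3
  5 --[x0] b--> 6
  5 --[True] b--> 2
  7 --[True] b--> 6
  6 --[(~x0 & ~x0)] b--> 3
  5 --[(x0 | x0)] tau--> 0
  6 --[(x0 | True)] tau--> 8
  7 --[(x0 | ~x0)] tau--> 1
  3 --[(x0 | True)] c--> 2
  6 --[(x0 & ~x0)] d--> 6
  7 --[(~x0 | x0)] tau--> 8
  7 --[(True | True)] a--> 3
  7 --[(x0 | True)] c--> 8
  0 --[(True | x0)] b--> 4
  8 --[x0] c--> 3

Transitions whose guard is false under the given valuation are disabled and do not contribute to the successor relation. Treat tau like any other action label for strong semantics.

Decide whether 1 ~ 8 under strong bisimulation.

Answer: BISIMILAR

Trace:
Bisimulation quotient by refinement:
  round 0: {{0,1,2,3,4,5,6,7,8}}
  round 1: {{0},{1,8},{2,4},{3},{5},{6},{7}}
stable after 2 split(s): 7 block(s)
[1]={1,8}  [8]={1,8}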